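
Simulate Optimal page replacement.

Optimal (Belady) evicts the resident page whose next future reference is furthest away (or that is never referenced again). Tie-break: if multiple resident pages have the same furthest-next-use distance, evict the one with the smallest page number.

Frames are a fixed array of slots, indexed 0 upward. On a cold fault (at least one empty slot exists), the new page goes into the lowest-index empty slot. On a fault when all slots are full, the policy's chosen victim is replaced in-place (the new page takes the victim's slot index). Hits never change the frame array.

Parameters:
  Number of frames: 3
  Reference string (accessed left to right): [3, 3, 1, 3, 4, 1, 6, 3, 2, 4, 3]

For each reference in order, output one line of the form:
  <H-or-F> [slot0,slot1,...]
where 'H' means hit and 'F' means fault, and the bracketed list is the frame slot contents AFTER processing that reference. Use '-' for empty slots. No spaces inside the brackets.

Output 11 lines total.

F [3,-,-]
H [3,-,-]
F [3,1,-]
H [3,1,-]
F [3,1,4]
H [3,1,4]
F [3,6,4]
H [3,6,4]
F [3,2,4]
H [3,2,4]
H [3,2,4]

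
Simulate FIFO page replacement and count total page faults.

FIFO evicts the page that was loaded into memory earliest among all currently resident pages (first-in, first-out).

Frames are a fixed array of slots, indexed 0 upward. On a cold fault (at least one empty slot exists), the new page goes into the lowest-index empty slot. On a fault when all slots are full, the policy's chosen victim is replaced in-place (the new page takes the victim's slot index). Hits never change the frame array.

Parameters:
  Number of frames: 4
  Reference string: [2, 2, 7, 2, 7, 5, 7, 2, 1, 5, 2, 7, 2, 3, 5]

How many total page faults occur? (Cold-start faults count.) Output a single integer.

Answer: 5

Derivation:
Step 0: ref 2 → FAULT, frames=[2,-,-,-]
Step 1: ref 2 → HIT, frames=[2,-,-,-]
Step 2: ref 7 → FAULT, frames=[2,7,-,-]
Step 3: ref 2 → HIT, frames=[2,7,-,-]
Step 4: ref 7 → HIT, frames=[2,7,-,-]
Step 5: ref 5 → FAULT, frames=[2,7,5,-]
Step 6: ref 7 → HIT, frames=[2,7,5,-]
Step 7: ref 2 → HIT, frames=[2,7,5,-]
Step 8: ref 1 → FAULT, frames=[2,7,5,1]
Step 9: ref 5 → HIT, frames=[2,7,5,1]
Step 10: ref 2 → HIT, frames=[2,7,5,1]
Step 11: ref 7 → HIT, frames=[2,7,5,1]
Step 12: ref 2 → HIT, frames=[2,7,5,1]
Step 13: ref 3 → FAULT (evict 2), frames=[3,7,5,1]
Step 14: ref 5 → HIT, frames=[3,7,5,1]
Total faults: 5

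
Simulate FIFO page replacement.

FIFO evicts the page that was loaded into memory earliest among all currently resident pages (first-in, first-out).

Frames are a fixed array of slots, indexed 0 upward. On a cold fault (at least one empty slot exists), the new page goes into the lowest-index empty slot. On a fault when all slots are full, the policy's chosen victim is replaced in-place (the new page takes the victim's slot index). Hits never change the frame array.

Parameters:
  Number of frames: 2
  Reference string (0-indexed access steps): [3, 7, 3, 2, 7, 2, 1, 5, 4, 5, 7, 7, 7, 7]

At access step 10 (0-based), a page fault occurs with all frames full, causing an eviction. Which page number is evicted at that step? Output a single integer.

Answer: 5

Derivation:
Step 0: ref 3 -> FAULT, frames=[3,-]
Step 1: ref 7 -> FAULT, frames=[3,7]
Step 2: ref 3 -> HIT, frames=[3,7]
Step 3: ref 2 -> FAULT, evict 3, frames=[2,7]
Step 4: ref 7 -> HIT, frames=[2,7]
Step 5: ref 2 -> HIT, frames=[2,7]
Step 6: ref 1 -> FAULT, evict 7, frames=[2,1]
Step 7: ref 5 -> FAULT, evict 2, frames=[5,1]
Step 8: ref 4 -> FAULT, evict 1, frames=[5,4]
Step 9: ref 5 -> HIT, frames=[5,4]
Step 10: ref 7 -> FAULT, evict 5, frames=[7,4]
At step 10: evicted page 5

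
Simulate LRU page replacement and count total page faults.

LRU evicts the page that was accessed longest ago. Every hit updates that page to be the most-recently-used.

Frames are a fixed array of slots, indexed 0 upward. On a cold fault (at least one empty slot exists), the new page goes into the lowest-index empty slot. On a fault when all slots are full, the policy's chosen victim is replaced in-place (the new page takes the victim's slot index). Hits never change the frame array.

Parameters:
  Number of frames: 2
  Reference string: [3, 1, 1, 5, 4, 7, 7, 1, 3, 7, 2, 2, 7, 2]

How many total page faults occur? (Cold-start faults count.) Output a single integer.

Step 0: ref 3 → FAULT, frames=[3,-]
Step 1: ref 1 → FAULT, frames=[3,1]
Step 2: ref 1 → HIT, frames=[3,1]
Step 3: ref 5 → FAULT (evict 3), frames=[5,1]
Step 4: ref 4 → FAULT (evict 1), frames=[5,4]
Step 5: ref 7 → FAULT (evict 5), frames=[7,4]
Step 6: ref 7 → HIT, frames=[7,4]
Step 7: ref 1 → FAULT (evict 4), frames=[7,1]
Step 8: ref 3 → FAULT (evict 7), frames=[3,1]
Step 9: ref 7 → FAULT (evict 1), frames=[3,7]
Step 10: ref 2 → FAULT (evict 3), frames=[2,7]
Step 11: ref 2 → HIT, frames=[2,7]
Step 12: ref 7 → HIT, frames=[2,7]
Step 13: ref 2 → HIT, frames=[2,7]
Total faults: 9

Answer: 9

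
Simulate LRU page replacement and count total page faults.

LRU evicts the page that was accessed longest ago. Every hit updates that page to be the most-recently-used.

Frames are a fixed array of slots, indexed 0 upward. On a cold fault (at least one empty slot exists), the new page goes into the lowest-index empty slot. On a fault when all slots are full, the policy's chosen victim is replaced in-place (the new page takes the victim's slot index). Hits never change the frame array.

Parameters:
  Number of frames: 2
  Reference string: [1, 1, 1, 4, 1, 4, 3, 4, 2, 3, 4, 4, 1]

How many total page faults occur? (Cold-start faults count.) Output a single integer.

Answer: 7

Derivation:
Step 0: ref 1 → FAULT, frames=[1,-]
Step 1: ref 1 → HIT, frames=[1,-]
Step 2: ref 1 → HIT, frames=[1,-]
Step 3: ref 4 → FAULT, frames=[1,4]
Step 4: ref 1 → HIT, frames=[1,4]
Step 5: ref 4 → HIT, frames=[1,4]
Step 6: ref 3 → FAULT (evict 1), frames=[3,4]
Step 7: ref 4 → HIT, frames=[3,4]
Step 8: ref 2 → FAULT (evict 3), frames=[2,4]
Step 9: ref 3 → FAULT (evict 4), frames=[2,3]
Step 10: ref 4 → FAULT (evict 2), frames=[4,3]
Step 11: ref 4 → HIT, frames=[4,3]
Step 12: ref 1 → FAULT (evict 3), frames=[4,1]
Total faults: 7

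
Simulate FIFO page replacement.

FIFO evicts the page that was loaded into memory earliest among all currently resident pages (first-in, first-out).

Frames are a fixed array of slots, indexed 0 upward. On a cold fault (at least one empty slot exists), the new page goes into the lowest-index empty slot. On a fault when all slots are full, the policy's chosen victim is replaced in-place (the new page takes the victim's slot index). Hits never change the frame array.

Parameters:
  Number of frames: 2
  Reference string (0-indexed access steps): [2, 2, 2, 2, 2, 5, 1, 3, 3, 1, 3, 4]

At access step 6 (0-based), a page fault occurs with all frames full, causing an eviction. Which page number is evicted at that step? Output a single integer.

Step 0: ref 2 -> FAULT, frames=[2,-]
Step 1: ref 2 -> HIT, frames=[2,-]
Step 2: ref 2 -> HIT, frames=[2,-]
Step 3: ref 2 -> HIT, frames=[2,-]
Step 4: ref 2 -> HIT, frames=[2,-]
Step 5: ref 5 -> FAULT, frames=[2,5]
Step 6: ref 1 -> FAULT, evict 2, frames=[1,5]
At step 6: evicted page 2

Answer: 2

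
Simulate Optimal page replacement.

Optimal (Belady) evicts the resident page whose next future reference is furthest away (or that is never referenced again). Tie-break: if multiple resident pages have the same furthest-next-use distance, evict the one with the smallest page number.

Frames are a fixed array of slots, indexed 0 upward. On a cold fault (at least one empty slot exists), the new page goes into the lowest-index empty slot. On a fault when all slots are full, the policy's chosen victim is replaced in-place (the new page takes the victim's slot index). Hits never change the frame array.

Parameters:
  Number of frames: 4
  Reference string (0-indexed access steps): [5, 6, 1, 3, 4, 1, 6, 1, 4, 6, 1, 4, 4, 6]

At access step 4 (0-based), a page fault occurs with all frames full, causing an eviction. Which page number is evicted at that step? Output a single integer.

Step 0: ref 5 -> FAULT, frames=[5,-,-,-]
Step 1: ref 6 -> FAULT, frames=[5,6,-,-]
Step 2: ref 1 -> FAULT, frames=[5,6,1,-]
Step 3: ref 3 -> FAULT, frames=[5,6,1,3]
Step 4: ref 4 -> FAULT, evict 3, frames=[5,6,1,4]
At step 4: evicted page 3

Answer: 3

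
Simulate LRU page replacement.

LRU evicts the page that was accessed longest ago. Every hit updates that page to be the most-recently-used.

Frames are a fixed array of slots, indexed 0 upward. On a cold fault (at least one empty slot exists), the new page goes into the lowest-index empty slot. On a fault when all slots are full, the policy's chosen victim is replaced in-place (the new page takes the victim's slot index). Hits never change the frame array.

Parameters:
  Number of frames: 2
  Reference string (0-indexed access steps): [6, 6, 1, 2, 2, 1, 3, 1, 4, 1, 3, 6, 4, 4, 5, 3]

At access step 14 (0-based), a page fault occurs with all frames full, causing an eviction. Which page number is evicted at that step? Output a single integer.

Answer: 6

Derivation:
Step 0: ref 6 -> FAULT, frames=[6,-]
Step 1: ref 6 -> HIT, frames=[6,-]
Step 2: ref 1 -> FAULT, frames=[6,1]
Step 3: ref 2 -> FAULT, evict 6, frames=[2,1]
Step 4: ref 2 -> HIT, frames=[2,1]
Step 5: ref 1 -> HIT, frames=[2,1]
Step 6: ref 3 -> FAULT, evict 2, frames=[3,1]
Step 7: ref 1 -> HIT, frames=[3,1]
Step 8: ref 4 -> FAULT, evict 3, frames=[4,1]
Step 9: ref 1 -> HIT, frames=[4,1]
Step 10: ref 3 -> FAULT, evict 4, frames=[3,1]
Step 11: ref 6 -> FAULT, evict 1, frames=[3,6]
Step 12: ref 4 -> FAULT, evict 3, frames=[4,6]
Step 13: ref 4 -> HIT, frames=[4,6]
Step 14: ref 5 -> FAULT, evict 6, frames=[4,5]
At step 14: evicted page 6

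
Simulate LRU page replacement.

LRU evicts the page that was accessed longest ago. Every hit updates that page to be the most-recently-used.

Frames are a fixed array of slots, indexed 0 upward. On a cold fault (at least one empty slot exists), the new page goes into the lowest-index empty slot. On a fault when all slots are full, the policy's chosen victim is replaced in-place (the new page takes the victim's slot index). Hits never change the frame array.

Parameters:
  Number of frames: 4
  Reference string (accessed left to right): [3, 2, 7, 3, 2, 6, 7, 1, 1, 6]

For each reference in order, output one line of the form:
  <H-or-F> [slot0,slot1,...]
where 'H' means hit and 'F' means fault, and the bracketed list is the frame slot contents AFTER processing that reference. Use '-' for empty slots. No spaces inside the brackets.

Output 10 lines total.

F [3,-,-,-]
F [3,2,-,-]
F [3,2,7,-]
H [3,2,7,-]
H [3,2,7,-]
F [3,2,7,6]
H [3,2,7,6]
F [1,2,7,6]
H [1,2,7,6]
H [1,2,7,6]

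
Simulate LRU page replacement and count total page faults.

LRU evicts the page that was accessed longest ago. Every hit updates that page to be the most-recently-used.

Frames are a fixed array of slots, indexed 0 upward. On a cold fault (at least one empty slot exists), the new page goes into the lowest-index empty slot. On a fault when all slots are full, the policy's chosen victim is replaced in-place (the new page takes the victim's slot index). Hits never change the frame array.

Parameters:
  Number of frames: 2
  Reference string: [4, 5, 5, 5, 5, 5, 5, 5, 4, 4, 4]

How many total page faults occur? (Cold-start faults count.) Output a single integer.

Step 0: ref 4 → FAULT, frames=[4,-]
Step 1: ref 5 → FAULT, frames=[4,5]
Step 2: ref 5 → HIT, frames=[4,5]
Step 3: ref 5 → HIT, frames=[4,5]
Step 4: ref 5 → HIT, frames=[4,5]
Step 5: ref 5 → HIT, frames=[4,5]
Step 6: ref 5 → HIT, frames=[4,5]
Step 7: ref 5 → HIT, frames=[4,5]
Step 8: ref 4 → HIT, frames=[4,5]
Step 9: ref 4 → HIT, frames=[4,5]
Step 10: ref 4 → HIT, frames=[4,5]
Total faults: 2

Answer: 2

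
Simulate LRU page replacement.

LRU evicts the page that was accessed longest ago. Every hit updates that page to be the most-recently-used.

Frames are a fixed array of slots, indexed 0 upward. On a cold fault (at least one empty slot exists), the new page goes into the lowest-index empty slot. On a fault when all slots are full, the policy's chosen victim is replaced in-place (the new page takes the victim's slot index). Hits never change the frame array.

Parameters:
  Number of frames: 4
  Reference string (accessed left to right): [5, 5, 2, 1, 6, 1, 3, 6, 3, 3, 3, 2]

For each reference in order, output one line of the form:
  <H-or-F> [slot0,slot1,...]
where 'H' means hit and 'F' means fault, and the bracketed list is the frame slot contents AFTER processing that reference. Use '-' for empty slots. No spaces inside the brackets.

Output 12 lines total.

F [5,-,-,-]
H [5,-,-,-]
F [5,2,-,-]
F [5,2,1,-]
F [5,2,1,6]
H [5,2,1,6]
F [3,2,1,6]
H [3,2,1,6]
H [3,2,1,6]
H [3,2,1,6]
H [3,2,1,6]
H [3,2,1,6]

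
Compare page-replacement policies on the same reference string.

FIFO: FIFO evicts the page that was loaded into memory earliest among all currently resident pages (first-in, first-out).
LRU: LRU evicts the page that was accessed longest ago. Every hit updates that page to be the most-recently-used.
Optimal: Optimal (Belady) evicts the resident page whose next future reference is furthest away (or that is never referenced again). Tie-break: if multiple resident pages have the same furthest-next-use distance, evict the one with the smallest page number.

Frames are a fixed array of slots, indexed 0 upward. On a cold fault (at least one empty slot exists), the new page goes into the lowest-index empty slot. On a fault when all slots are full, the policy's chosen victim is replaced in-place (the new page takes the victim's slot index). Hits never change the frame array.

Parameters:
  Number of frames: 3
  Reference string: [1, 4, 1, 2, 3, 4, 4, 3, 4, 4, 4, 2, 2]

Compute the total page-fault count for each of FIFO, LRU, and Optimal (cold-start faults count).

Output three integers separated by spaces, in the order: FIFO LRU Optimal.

--- FIFO ---
  step 0: ref 1 -> FAULT, frames=[1,-,-] (faults so far: 1)
  step 1: ref 4 -> FAULT, frames=[1,4,-] (faults so far: 2)
  step 2: ref 1 -> HIT, frames=[1,4,-] (faults so far: 2)
  step 3: ref 2 -> FAULT, frames=[1,4,2] (faults so far: 3)
  step 4: ref 3 -> FAULT, evict 1, frames=[3,4,2] (faults so far: 4)
  step 5: ref 4 -> HIT, frames=[3,4,2] (faults so far: 4)
  step 6: ref 4 -> HIT, frames=[3,4,2] (faults so far: 4)
  step 7: ref 3 -> HIT, frames=[3,4,2] (faults so far: 4)
  step 8: ref 4 -> HIT, frames=[3,4,2] (faults so far: 4)
  step 9: ref 4 -> HIT, frames=[3,4,2] (faults so far: 4)
  step 10: ref 4 -> HIT, frames=[3,4,2] (faults so far: 4)
  step 11: ref 2 -> HIT, frames=[3,4,2] (faults so far: 4)
  step 12: ref 2 -> HIT, frames=[3,4,2] (faults so far: 4)
  FIFO total faults: 4
--- LRU ---
  step 0: ref 1 -> FAULT, frames=[1,-,-] (faults so far: 1)
  step 1: ref 4 -> FAULT, frames=[1,4,-] (faults so far: 2)
  step 2: ref 1 -> HIT, frames=[1,4,-] (faults so far: 2)
  step 3: ref 2 -> FAULT, frames=[1,4,2] (faults so far: 3)
  step 4: ref 3 -> FAULT, evict 4, frames=[1,3,2] (faults so far: 4)
  step 5: ref 4 -> FAULT, evict 1, frames=[4,3,2] (faults so far: 5)
  step 6: ref 4 -> HIT, frames=[4,3,2] (faults so far: 5)
  step 7: ref 3 -> HIT, frames=[4,3,2] (faults so far: 5)
  step 8: ref 4 -> HIT, frames=[4,3,2] (faults so far: 5)
  step 9: ref 4 -> HIT, frames=[4,3,2] (faults so far: 5)
  step 10: ref 4 -> HIT, frames=[4,3,2] (faults so far: 5)
  step 11: ref 2 -> HIT, frames=[4,3,2] (faults so far: 5)
  step 12: ref 2 -> HIT, frames=[4,3,2] (faults so far: 5)
  LRU total faults: 5
--- Optimal ---
  step 0: ref 1 -> FAULT, frames=[1,-,-] (faults so far: 1)
  step 1: ref 4 -> FAULT, frames=[1,4,-] (faults so far: 2)
  step 2: ref 1 -> HIT, frames=[1,4,-] (faults so far: 2)
  step 3: ref 2 -> FAULT, frames=[1,4,2] (faults so far: 3)
  step 4: ref 3 -> FAULT, evict 1, frames=[3,4,2] (faults so far: 4)
  step 5: ref 4 -> HIT, frames=[3,4,2] (faults so far: 4)
  step 6: ref 4 -> HIT, frames=[3,4,2] (faults so far: 4)
  step 7: ref 3 -> HIT, frames=[3,4,2] (faults so far: 4)
  step 8: ref 4 -> HIT, frames=[3,4,2] (faults so far: 4)
  step 9: ref 4 -> HIT, frames=[3,4,2] (faults so far: 4)
  step 10: ref 4 -> HIT, frames=[3,4,2] (faults so far: 4)
  step 11: ref 2 -> HIT, frames=[3,4,2] (faults so far: 4)
  step 12: ref 2 -> HIT, frames=[3,4,2] (faults so far: 4)
  Optimal total faults: 4

Answer: 4 5 4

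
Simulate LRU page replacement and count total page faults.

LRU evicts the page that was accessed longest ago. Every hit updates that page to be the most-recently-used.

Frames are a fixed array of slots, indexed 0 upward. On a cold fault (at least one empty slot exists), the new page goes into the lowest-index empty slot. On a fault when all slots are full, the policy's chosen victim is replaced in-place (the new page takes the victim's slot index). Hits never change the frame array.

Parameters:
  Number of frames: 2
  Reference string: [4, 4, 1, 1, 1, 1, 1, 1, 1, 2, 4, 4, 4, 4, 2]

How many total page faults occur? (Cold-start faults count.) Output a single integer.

Step 0: ref 4 → FAULT, frames=[4,-]
Step 1: ref 4 → HIT, frames=[4,-]
Step 2: ref 1 → FAULT, frames=[4,1]
Step 3: ref 1 → HIT, frames=[4,1]
Step 4: ref 1 → HIT, frames=[4,1]
Step 5: ref 1 → HIT, frames=[4,1]
Step 6: ref 1 → HIT, frames=[4,1]
Step 7: ref 1 → HIT, frames=[4,1]
Step 8: ref 1 → HIT, frames=[4,1]
Step 9: ref 2 → FAULT (evict 4), frames=[2,1]
Step 10: ref 4 → FAULT (evict 1), frames=[2,4]
Step 11: ref 4 → HIT, frames=[2,4]
Step 12: ref 4 → HIT, frames=[2,4]
Step 13: ref 4 → HIT, frames=[2,4]
Step 14: ref 2 → HIT, frames=[2,4]
Total faults: 4

Answer: 4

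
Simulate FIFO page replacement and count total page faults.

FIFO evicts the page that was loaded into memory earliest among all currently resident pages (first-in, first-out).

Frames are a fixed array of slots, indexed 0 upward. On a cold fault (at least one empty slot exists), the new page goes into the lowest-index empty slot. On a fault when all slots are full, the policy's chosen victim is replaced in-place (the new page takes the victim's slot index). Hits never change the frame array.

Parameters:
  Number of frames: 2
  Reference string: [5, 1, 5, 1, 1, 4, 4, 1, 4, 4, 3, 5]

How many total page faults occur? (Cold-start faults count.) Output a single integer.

Answer: 5

Derivation:
Step 0: ref 5 → FAULT, frames=[5,-]
Step 1: ref 1 → FAULT, frames=[5,1]
Step 2: ref 5 → HIT, frames=[5,1]
Step 3: ref 1 → HIT, frames=[5,1]
Step 4: ref 1 → HIT, frames=[5,1]
Step 5: ref 4 → FAULT (evict 5), frames=[4,1]
Step 6: ref 4 → HIT, frames=[4,1]
Step 7: ref 1 → HIT, frames=[4,1]
Step 8: ref 4 → HIT, frames=[4,1]
Step 9: ref 4 → HIT, frames=[4,1]
Step 10: ref 3 → FAULT (evict 1), frames=[4,3]
Step 11: ref 5 → FAULT (evict 4), frames=[5,3]
Total faults: 5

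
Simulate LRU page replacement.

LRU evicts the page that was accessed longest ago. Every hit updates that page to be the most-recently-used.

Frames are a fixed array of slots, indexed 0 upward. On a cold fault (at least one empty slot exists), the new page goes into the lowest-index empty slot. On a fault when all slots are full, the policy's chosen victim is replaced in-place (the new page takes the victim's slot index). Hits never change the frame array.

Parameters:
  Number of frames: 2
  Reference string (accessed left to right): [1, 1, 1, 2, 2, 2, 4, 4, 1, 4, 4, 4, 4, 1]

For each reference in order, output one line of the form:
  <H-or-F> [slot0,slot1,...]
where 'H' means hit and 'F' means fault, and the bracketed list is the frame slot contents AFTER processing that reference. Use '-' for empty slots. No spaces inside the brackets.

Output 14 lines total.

F [1,-]
H [1,-]
H [1,-]
F [1,2]
H [1,2]
H [1,2]
F [4,2]
H [4,2]
F [4,1]
H [4,1]
H [4,1]
H [4,1]
H [4,1]
H [4,1]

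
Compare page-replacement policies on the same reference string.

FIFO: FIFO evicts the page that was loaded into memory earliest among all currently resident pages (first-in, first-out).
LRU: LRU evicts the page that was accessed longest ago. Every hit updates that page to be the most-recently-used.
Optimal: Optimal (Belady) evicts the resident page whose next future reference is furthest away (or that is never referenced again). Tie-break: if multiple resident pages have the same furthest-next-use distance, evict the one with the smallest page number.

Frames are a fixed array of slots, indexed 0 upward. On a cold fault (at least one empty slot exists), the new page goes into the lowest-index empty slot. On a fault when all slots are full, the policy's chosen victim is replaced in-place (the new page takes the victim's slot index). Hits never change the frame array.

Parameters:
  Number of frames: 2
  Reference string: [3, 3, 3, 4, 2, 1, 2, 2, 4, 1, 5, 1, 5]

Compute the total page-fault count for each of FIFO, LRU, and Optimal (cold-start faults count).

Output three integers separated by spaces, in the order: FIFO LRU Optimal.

--- FIFO ---
  step 0: ref 3 -> FAULT, frames=[3,-] (faults so far: 1)
  step 1: ref 3 -> HIT, frames=[3,-] (faults so far: 1)
  step 2: ref 3 -> HIT, frames=[3,-] (faults so far: 1)
  step 3: ref 4 -> FAULT, frames=[3,4] (faults so far: 2)
  step 4: ref 2 -> FAULT, evict 3, frames=[2,4] (faults so far: 3)
  step 5: ref 1 -> FAULT, evict 4, frames=[2,1] (faults so far: 4)
  step 6: ref 2 -> HIT, frames=[2,1] (faults so far: 4)
  step 7: ref 2 -> HIT, frames=[2,1] (faults so far: 4)
  step 8: ref 4 -> FAULT, evict 2, frames=[4,1] (faults so far: 5)
  step 9: ref 1 -> HIT, frames=[4,1] (faults so far: 5)
  step 10: ref 5 -> FAULT, evict 1, frames=[4,5] (faults so far: 6)
  step 11: ref 1 -> FAULT, evict 4, frames=[1,5] (faults so far: 7)
  step 12: ref 5 -> HIT, frames=[1,5] (faults so far: 7)
  FIFO total faults: 7
--- LRU ---
  step 0: ref 3 -> FAULT, frames=[3,-] (faults so far: 1)
  step 1: ref 3 -> HIT, frames=[3,-] (faults so far: 1)
  step 2: ref 3 -> HIT, frames=[3,-] (faults so far: 1)
  step 3: ref 4 -> FAULT, frames=[3,4] (faults so far: 2)
  step 4: ref 2 -> FAULT, evict 3, frames=[2,4] (faults so far: 3)
  step 5: ref 1 -> FAULT, evict 4, frames=[2,1] (faults so far: 4)
  step 6: ref 2 -> HIT, frames=[2,1] (faults so far: 4)
  step 7: ref 2 -> HIT, frames=[2,1] (faults so far: 4)
  step 8: ref 4 -> FAULT, evict 1, frames=[2,4] (faults so far: 5)
  step 9: ref 1 -> FAULT, evict 2, frames=[1,4] (faults so far: 6)
  step 10: ref 5 -> FAULT, evict 4, frames=[1,5] (faults so far: 7)
  step 11: ref 1 -> HIT, frames=[1,5] (faults so far: 7)
  step 12: ref 5 -> HIT, frames=[1,5] (faults so far: 7)
  LRU total faults: 7
--- Optimal ---
  step 0: ref 3 -> FAULT, frames=[3,-] (faults so far: 1)
  step 1: ref 3 -> HIT, frames=[3,-] (faults so far: 1)
  step 2: ref 3 -> HIT, frames=[3,-] (faults so far: 1)
  step 3: ref 4 -> FAULT, frames=[3,4] (faults so far: 2)
  step 4: ref 2 -> FAULT, evict 3, frames=[2,4] (faults so far: 3)
  step 5: ref 1 -> FAULT, evict 4, frames=[2,1] (faults so far: 4)
  step 6: ref 2 -> HIT, frames=[2,1] (faults so far: 4)
  step 7: ref 2 -> HIT, frames=[2,1] (faults so far: 4)
  step 8: ref 4 -> FAULT, evict 2, frames=[4,1] (faults so far: 5)
  step 9: ref 1 -> HIT, frames=[4,1] (faults so far: 5)
  step 10: ref 5 -> FAULT, evict 4, frames=[5,1] (faults so far: 6)
  step 11: ref 1 -> HIT, frames=[5,1] (faults so far: 6)
  step 12: ref 5 -> HIT, frames=[5,1] (faults so far: 6)
  Optimal total faults: 6

Answer: 7 7 6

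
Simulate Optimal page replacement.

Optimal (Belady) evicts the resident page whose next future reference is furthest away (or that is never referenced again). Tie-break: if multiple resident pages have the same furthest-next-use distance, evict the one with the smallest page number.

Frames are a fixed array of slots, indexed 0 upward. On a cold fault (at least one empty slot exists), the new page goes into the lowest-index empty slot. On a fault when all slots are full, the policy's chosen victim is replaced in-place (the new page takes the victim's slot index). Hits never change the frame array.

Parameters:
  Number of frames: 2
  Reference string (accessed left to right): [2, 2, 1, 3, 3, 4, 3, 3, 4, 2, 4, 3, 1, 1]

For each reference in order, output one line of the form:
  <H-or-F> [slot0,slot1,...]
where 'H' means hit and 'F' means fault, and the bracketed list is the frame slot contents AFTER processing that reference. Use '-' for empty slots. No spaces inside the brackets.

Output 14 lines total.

F [2,-]
H [2,-]
F [2,1]
F [2,3]
H [2,3]
F [4,3]
H [4,3]
H [4,3]
H [4,3]
F [4,2]
H [4,2]
F [4,3]
F [4,1]
H [4,1]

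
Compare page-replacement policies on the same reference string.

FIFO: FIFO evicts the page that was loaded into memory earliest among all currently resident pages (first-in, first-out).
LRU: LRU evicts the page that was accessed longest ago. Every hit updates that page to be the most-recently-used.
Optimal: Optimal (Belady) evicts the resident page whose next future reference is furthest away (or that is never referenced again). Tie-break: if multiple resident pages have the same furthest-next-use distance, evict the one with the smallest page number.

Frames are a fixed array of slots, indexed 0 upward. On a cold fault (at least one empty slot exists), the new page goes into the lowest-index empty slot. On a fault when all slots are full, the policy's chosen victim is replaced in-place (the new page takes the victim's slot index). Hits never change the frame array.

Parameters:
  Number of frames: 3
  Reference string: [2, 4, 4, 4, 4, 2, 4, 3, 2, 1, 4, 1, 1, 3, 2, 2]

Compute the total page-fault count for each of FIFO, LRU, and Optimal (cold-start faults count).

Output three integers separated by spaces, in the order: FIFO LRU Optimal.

Answer: 5 7 5

Derivation:
--- FIFO ---
  step 0: ref 2 -> FAULT, frames=[2,-,-] (faults so far: 1)
  step 1: ref 4 -> FAULT, frames=[2,4,-] (faults so far: 2)
  step 2: ref 4 -> HIT, frames=[2,4,-] (faults so far: 2)
  step 3: ref 4 -> HIT, frames=[2,4,-] (faults so far: 2)
  step 4: ref 4 -> HIT, frames=[2,4,-] (faults so far: 2)
  step 5: ref 2 -> HIT, frames=[2,4,-] (faults so far: 2)
  step 6: ref 4 -> HIT, frames=[2,4,-] (faults so far: 2)
  step 7: ref 3 -> FAULT, frames=[2,4,3] (faults so far: 3)
  step 8: ref 2 -> HIT, frames=[2,4,3] (faults so far: 3)
  step 9: ref 1 -> FAULT, evict 2, frames=[1,4,3] (faults so far: 4)
  step 10: ref 4 -> HIT, frames=[1,4,3] (faults so far: 4)
  step 11: ref 1 -> HIT, frames=[1,4,3] (faults so far: 4)
  step 12: ref 1 -> HIT, frames=[1,4,3] (faults so far: 4)
  step 13: ref 3 -> HIT, frames=[1,4,3] (faults so far: 4)
  step 14: ref 2 -> FAULT, evict 4, frames=[1,2,3] (faults so far: 5)
  step 15: ref 2 -> HIT, frames=[1,2,3] (faults so far: 5)
  FIFO total faults: 5
--- LRU ---
  step 0: ref 2 -> FAULT, frames=[2,-,-] (faults so far: 1)
  step 1: ref 4 -> FAULT, frames=[2,4,-] (faults so far: 2)
  step 2: ref 4 -> HIT, frames=[2,4,-] (faults so far: 2)
  step 3: ref 4 -> HIT, frames=[2,4,-] (faults so far: 2)
  step 4: ref 4 -> HIT, frames=[2,4,-] (faults so far: 2)
  step 5: ref 2 -> HIT, frames=[2,4,-] (faults so far: 2)
  step 6: ref 4 -> HIT, frames=[2,4,-] (faults so far: 2)
  step 7: ref 3 -> FAULT, frames=[2,4,3] (faults so far: 3)
  step 8: ref 2 -> HIT, frames=[2,4,3] (faults so far: 3)
  step 9: ref 1 -> FAULT, evict 4, frames=[2,1,3] (faults so far: 4)
  step 10: ref 4 -> FAULT, evict 3, frames=[2,1,4] (faults so far: 5)
  step 11: ref 1 -> HIT, frames=[2,1,4] (faults so far: 5)
  step 12: ref 1 -> HIT, frames=[2,1,4] (faults so far: 5)
  step 13: ref 3 -> FAULT, evict 2, frames=[3,1,4] (faults so far: 6)
  step 14: ref 2 -> FAULT, evict 4, frames=[3,1,2] (faults so far: 7)
  step 15: ref 2 -> HIT, frames=[3,1,2] (faults so far: 7)
  LRU total faults: 7
--- Optimal ---
  step 0: ref 2 -> FAULT, frames=[2,-,-] (faults so far: 1)
  step 1: ref 4 -> FAULT, frames=[2,4,-] (faults so far: 2)
  step 2: ref 4 -> HIT, frames=[2,4,-] (faults so far: 2)
  step 3: ref 4 -> HIT, frames=[2,4,-] (faults so far: 2)
  step 4: ref 4 -> HIT, frames=[2,4,-] (faults so far: 2)
  step 5: ref 2 -> HIT, frames=[2,4,-] (faults so far: 2)
  step 6: ref 4 -> HIT, frames=[2,4,-] (faults so far: 2)
  step 7: ref 3 -> FAULT, frames=[2,4,3] (faults so far: 3)
  step 8: ref 2 -> HIT, frames=[2,4,3] (faults so far: 3)
  step 9: ref 1 -> FAULT, evict 2, frames=[1,4,3] (faults so far: 4)
  step 10: ref 4 -> HIT, frames=[1,4,3] (faults so far: 4)
  step 11: ref 1 -> HIT, frames=[1,4,3] (faults so far: 4)
  step 12: ref 1 -> HIT, frames=[1,4,3] (faults so far: 4)
  step 13: ref 3 -> HIT, frames=[1,4,3] (faults so far: 4)
  step 14: ref 2 -> FAULT, evict 1, frames=[2,4,3] (faults so far: 5)
  step 15: ref 2 -> HIT, frames=[2,4,3] (faults so far: 5)
  Optimal total faults: 5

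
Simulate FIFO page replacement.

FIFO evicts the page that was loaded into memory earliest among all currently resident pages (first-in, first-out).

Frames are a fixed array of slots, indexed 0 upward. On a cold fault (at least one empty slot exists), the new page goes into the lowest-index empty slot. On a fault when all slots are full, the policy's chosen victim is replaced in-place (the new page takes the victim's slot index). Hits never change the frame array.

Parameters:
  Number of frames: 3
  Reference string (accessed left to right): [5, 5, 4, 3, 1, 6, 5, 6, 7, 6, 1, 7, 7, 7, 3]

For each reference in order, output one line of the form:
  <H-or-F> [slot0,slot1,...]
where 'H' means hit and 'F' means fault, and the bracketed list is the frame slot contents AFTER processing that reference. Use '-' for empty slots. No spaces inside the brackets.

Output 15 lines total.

F [5,-,-]
H [5,-,-]
F [5,4,-]
F [5,4,3]
F [1,4,3]
F [1,6,3]
F [1,6,5]
H [1,6,5]
F [7,6,5]
H [7,6,5]
F [7,1,5]
H [7,1,5]
H [7,1,5]
H [7,1,5]
F [7,1,3]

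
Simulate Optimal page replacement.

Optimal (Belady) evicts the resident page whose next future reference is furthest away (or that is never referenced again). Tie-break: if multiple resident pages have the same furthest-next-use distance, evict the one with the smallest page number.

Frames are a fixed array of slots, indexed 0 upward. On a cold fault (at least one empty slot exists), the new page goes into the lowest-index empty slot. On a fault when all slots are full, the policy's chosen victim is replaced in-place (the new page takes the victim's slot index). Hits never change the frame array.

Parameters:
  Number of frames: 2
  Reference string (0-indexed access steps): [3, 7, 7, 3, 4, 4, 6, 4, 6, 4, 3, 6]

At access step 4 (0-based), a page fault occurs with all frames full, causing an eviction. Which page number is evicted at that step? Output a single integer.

Answer: 7

Derivation:
Step 0: ref 3 -> FAULT, frames=[3,-]
Step 1: ref 7 -> FAULT, frames=[3,7]
Step 2: ref 7 -> HIT, frames=[3,7]
Step 3: ref 3 -> HIT, frames=[3,7]
Step 4: ref 4 -> FAULT, evict 7, frames=[3,4]
At step 4: evicted page 7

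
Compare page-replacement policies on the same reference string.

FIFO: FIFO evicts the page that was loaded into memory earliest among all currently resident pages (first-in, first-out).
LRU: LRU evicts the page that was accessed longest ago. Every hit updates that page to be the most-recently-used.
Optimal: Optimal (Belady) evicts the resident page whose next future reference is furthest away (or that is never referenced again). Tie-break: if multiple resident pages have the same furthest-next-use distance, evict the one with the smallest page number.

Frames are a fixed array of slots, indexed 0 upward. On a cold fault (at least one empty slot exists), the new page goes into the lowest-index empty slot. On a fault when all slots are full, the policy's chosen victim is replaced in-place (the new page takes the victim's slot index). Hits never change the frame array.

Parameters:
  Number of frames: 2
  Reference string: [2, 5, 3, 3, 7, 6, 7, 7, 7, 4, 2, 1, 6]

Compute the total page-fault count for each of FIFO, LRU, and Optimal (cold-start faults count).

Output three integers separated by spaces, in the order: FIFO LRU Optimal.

Answer: 9 9 8

Derivation:
--- FIFO ---
  step 0: ref 2 -> FAULT, frames=[2,-] (faults so far: 1)
  step 1: ref 5 -> FAULT, frames=[2,5] (faults so far: 2)
  step 2: ref 3 -> FAULT, evict 2, frames=[3,5] (faults so far: 3)
  step 3: ref 3 -> HIT, frames=[3,5] (faults so far: 3)
  step 4: ref 7 -> FAULT, evict 5, frames=[3,7] (faults so far: 4)
  step 5: ref 6 -> FAULT, evict 3, frames=[6,7] (faults so far: 5)
  step 6: ref 7 -> HIT, frames=[6,7] (faults so far: 5)
  step 7: ref 7 -> HIT, frames=[6,7] (faults so far: 5)
  step 8: ref 7 -> HIT, frames=[6,7] (faults so far: 5)
  step 9: ref 4 -> FAULT, evict 7, frames=[6,4] (faults so far: 6)
  step 10: ref 2 -> FAULT, evict 6, frames=[2,4] (faults so far: 7)
  step 11: ref 1 -> FAULT, evict 4, frames=[2,1] (faults so far: 8)
  step 12: ref 6 -> FAULT, evict 2, frames=[6,1] (faults so far: 9)
  FIFO total faults: 9
--- LRU ---
  step 0: ref 2 -> FAULT, frames=[2,-] (faults so far: 1)
  step 1: ref 5 -> FAULT, frames=[2,5] (faults so far: 2)
  step 2: ref 3 -> FAULT, evict 2, frames=[3,5] (faults so far: 3)
  step 3: ref 3 -> HIT, frames=[3,5] (faults so far: 3)
  step 4: ref 7 -> FAULT, evict 5, frames=[3,7] (faults so far: 4)
  step 5: ref 6 -> FAULT, evict 3, frames=[6,7] (faults so far: 5)
  step 6: ref 7 -> HIT, frames=[6,7] (faults so far: 5)
  step 7: ref 7 -> HIT, frames=[6,7] (faults so far: 5)
  step 8: ref 7 -> HIT, frames=[6,7] (faults so far: 5)
  step 9: ref 4 -> FAULT, evict 6, frames=[4,7] (faults so far: 6)
  step 10: ref 2 -> FAULT, evict 7, frames=[4,2] (faults so far: 7)
  step 11: ref 1 -> FAULT, evict 4, frames=[1,2] (faults so far: 8)
  step 12: ref 6 -> FAULT, evict 2, frames=[1,6] (faults so far: 9)
  LRU total faults: 9
--- Optimal ---
  step 0: ref 2 -> FAULT, frames=[2,-] (faults so far: 1)
  step 1: ref 5 -> FAULT, frames=[2,5] (faults so far: 2)
  step 2: ref 3 -> FAULT, evict 5, frames=[2,3] (faults so far: 3)
  step 3: ref 3 -> HIT, frames=[2,3] (faults so far: 3)
  step 4: ref 7 -> FAULT, evict 3, frames=[2,7] (faults so far: 4)
  step 5: ref 6 -> FAULT, evict 2, frames=[6,7] (faults so far: 5)
  step 6: ref 7 -> HIT, frames=[6,7] (faults so far: 5)
  step 7: ref 7 -> HIT, frames=[6,7] (faults so far: 5)
  step 8: ref 7 -> HIT, frames=[6,7] (faults so far: 5)
  step 9: ref 4 -> FAULT, evict 7, frames=[6,4] (faults so far: 6)
  step 10: ref 2 -> FAULT, evict 4, frames=[6,2] (faults so far: 7)
  step 11: ref 1 -> FAULT, evict 2, frames=[6,1] (faults so far: 8)
  step 12: ref 6 -> HIT, frames=[6,1] (faults so far: 8)
  Optimal total faults: 8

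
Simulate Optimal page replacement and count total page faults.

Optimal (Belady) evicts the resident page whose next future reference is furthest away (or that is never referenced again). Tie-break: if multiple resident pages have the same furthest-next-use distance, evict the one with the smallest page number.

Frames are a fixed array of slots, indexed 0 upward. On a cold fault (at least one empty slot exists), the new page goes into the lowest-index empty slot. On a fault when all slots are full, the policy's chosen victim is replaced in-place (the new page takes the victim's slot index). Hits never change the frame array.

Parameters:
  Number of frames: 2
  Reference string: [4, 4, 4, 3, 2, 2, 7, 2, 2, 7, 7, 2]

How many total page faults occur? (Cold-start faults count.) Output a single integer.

Answer: 4

Derivation:
Step 0: ref 4 → FAULT, frames=[4,-]
Step 1: ref 4 → HIT, frames=[4,-]
Step 2: ref 4 → HIT, frames=[4,-]
Step 3: ref 3 → FAULT, frames=[4,3]
Step 4: ref 2 → FAULT (evict 3), frames=[4,2]
Step 5: ref 2 → HIT, frames=[4,2]
Step 6: ref 7 → FAULT (evict 4), frames=[7,2]
Step 7: ref 2 → HIT, frames=[7,2]
Step 8: ref 2 → HIT, frames=[7,2]
Step 9: ref 7 → HIT, frames=[7,2]
Step 10: ref 7 → HIT, frames=[7,2]
Step 11: ref 2 → HIT, frames=[7,2]
Total faults: 4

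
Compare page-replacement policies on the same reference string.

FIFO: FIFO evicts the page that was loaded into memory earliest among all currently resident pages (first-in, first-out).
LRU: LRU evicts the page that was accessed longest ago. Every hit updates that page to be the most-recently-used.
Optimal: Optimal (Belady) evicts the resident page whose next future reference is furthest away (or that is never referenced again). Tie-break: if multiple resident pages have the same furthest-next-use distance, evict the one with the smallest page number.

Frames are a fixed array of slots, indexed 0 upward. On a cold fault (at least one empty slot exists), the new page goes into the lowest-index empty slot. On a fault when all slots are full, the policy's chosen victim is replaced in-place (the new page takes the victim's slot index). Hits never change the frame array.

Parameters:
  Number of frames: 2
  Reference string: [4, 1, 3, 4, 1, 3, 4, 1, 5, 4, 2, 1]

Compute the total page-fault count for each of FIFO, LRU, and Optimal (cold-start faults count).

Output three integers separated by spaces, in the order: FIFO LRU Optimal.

--- FIFO ---
  step 0: ref 4 -> FAULT, frames=[4,-] (faults so far: 1)
  step 1: ref 1 -> FAULT, frames=[4,1] (faults so far: 2)
  step 2: ref 3 -> FAULT, evict 4, frames=[3,1] (faults so far: 3)
  step 3: ref 4 -> FAULT, evict 1, frames=[3,4] (faults so far: 4)
  step 4: ref 1 -> FAULT, evict 3, frames=[1,4] (faults so far: 5)
  step 5: ref 3 -> FAULT, evict 4, frames=[1,3] (faults so far: 6)
  step 6: ref 4 -> FAULT, evict 1, frames=[4,3] (faults so far: 7)
  step 7: ref 1 -> FAULT, evict 3, frames=[4,1] (faults so far: 8)
  step 8: ref 5 -> FAULT, evict 4, frames=[5,1] (faults so far: 9)
  step 9: ref 4 -> FAULT, evict 1, frames=[5,4] (faults so far: 10)
  step 10: ref 2 -> FAULT, evict 5, frames=[2,4] (faults so far: 11)
  step 11: ref 1 -> FAULT, evict 4, frames=[2,1] (faults so far: 12)
  FIFO total faults: 12
--- LRU ---
  step 0: ref 4 -> FAULT, frames=[4,-] (faults so far: 1)
  step 1: ref 1 -> FAULT, frames=[4,1] (faults so far: 2)
  step 2: ref 3 -> FAULT, evict 4, frames=[3,1] (faults so far: 3)
  step 3: ref 4 -> FAULT, evict 1, frames=[3,4] (faults so far: 4)
  step 4: ref 1 -> FAULT, evict 3, frames=[1,4] (faults so far: 5)
  step 5: ref 3 -> FAULT, evict 4, frames=[1,3] (faults so far: 6)
  step 6: ref 4 -> FAULT, evict 1, frames=[4,3] (faults so far: 7)
  step 7: ref 1 -> FAULT, evict 3, frames=[4,1] (faults so far: 8)
  step 8: ref 5 -> FAULT, evict 4, frames=[5,1] (faults so far: 9)
  step 9: ref 4 -> FAULT, evict 1, frames=[5,4] (faults so far: 10)
  step 10: ref 2 -> FAULT, evict 5, frames=[2,4] (faults so far: 11)
  step 11: ref 1 -> FAULT, evict 4, frames=[2,1] (faults so far: 12)
  LRU total faults: 12
--- Optimal ---
  step 0: ref 4 -> FAULT, frames=[4,-] (faults so far: 1)
  step 1: ref 1 -> FAULT, frames=[4,1] (faults so far: 2)
  step 2: ref 3 -> FAULT, evict 1, frames=[4,3] (faults so far: 3)
  step 3: ref 4 -> HIT, frames=[4,3] (faults so far: 3)
  step 4: ref 1 -> FAULT, evict 4, frames=[1,3] (faults so far: 4)
  step 5: ref 3 -> HIT, frames=[1,3] (faults so far: 4)
  step 6: ref 4 -> FAULT, evict 3, frames=[1,4] (faults so far: 5)
  step 7: ref 1 -> HIT, frames=[1,4] (faults so far: 5)
  step 8: ref 5 -> FAULT, evict 1, frames=[5,4] (faults so far: 6)
  step 9: ref 4 -> HIT, frames=[5,4] (faults so far: 6)
  step 10: ref 2 -> FAULT, evict 4, frames=[5,2] (faults so far: 7)
  step 11: ref 1 -> FAULT, evict 2, frames=[5,1] (faults so far: 8)
  Optimal total faults: 8

Answer: 12 12 8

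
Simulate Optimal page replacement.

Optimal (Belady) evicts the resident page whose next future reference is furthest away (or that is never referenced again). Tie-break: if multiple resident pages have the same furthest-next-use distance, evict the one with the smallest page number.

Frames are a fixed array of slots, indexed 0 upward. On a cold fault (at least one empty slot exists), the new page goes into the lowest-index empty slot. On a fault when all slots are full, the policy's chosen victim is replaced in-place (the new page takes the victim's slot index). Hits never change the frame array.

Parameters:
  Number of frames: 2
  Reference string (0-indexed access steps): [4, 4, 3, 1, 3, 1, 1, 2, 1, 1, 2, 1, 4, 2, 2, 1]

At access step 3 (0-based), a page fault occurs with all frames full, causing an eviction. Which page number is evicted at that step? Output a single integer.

Answer: 4

Derivation:
Step 0: ref 4 -> FAULT, frames=[4,-]
Step 1: ref 4 -> HIT, frames=[4,-]
Step 2: ref 3 -> FAULT, frames=[4,3]
Step 3: ref 1 -> FAULT, evict 4, frames=[1,3]
At step 3: evicted page 4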